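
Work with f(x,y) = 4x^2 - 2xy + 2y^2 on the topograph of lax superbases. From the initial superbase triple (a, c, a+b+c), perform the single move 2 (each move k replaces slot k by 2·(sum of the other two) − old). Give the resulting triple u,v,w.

start (4,2,4) = (f(1,0),f(0,1),f(1,1))
replace slot 2: 2·(4+4) − 2 = 14 → (4,14,4)

4,14,4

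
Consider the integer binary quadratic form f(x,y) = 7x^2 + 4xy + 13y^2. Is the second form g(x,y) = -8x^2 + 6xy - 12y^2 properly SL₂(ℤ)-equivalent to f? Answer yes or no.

D₁ = -348, D₂ = -348
f: reduced (well bottom): (7,4,13) with a≤c, −a<b≤a
g is negative-definite; reduce −g:
−g: reduced (well bottom): (8,-6,12) with a≤c, −a<b≤a
flip sign back: reduced form of g is (-8,6,-12)
reduced forms (7, 4, 13) vs (-8, 6, -12) ⇒ inequivalent

no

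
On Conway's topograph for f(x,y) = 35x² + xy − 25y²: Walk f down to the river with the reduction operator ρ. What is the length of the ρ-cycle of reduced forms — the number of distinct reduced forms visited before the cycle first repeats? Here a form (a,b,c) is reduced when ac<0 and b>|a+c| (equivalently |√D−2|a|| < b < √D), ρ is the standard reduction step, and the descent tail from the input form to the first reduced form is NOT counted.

D = 3501, ⌊√D⌋ = 59
descent: ρ → (-25,49,11)  [lands on river]
river: ρ → (11,39,-45)
river: ρ → (-45,51,5)
river: ρ → (5,59,-1)
river: ρ → (-1,59,5)
river: ρ → (5,51,-45)
river: ρ → (-45,39,11)
river: ρ → (11,49,-25)
river: ρ → (-25,51,9)
river: ρ → (9,57,-7)
river: ρ → (-7,55,17)
river: ρ → (17,47,-19)
river: ρ → (-19,29,35)
river: ρ → (35,41,-13)
river: ρ → (-13,37,41)
river: ρ → (41,45,-9)
river: ρ → (-9,45,41)
river: ρ → (41,37,-13)
river: ρ → (-13,41,35)
river: ρ → (35,29,-19)
river: ρ → (-19,47,17)
river: ρ → (17,55,-7)
river: ρ → (-7,57,9)
river: ρ → (9,51,-25)
ρ-cycle length = 24 (tail of 1 descent step not counted)

24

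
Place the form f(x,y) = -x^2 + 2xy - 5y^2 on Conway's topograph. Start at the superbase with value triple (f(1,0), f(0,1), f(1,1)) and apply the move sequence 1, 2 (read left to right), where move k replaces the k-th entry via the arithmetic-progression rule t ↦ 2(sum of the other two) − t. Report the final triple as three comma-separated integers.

start (-1,-5,-4) = (f(1,0),f(0,1),f(1,1))
replace slot 1: 2·((-5)+(-4)) − (-1) = -17 → (-17,-5,-4)
replace slot 2: 2·((-17)+(-4)) − (-5) = -37 → (-17,-37,-4)

-17,-37,-4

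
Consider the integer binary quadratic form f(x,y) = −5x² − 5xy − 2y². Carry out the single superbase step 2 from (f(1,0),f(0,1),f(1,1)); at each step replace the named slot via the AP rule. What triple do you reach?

start (-5,-2,-12) = (f(1,0),f(0,1),f(1,1))
replace slot 2: 2·((-5)+(-12)) − (-2) = -32 → (-5,-32,-12)

-5,-32,-12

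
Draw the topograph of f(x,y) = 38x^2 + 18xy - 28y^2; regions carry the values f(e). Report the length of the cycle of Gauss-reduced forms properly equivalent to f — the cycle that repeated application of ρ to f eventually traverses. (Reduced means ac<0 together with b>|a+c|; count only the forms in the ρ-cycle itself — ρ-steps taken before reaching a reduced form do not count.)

D = 4580, ⌊√D⌋ = 67
river: ρ → (-28,38,28)
river: ρ → (28,18,-38)
river: ρ → (-38,58,8)
river: ρ → (8,54,-52)
river: ρ → (-52,50,10)
river: ρ → (10,50,-52)
river: ρ → (-52,54,8)
river: ρ → (8,58,-38)
river: ρ → (-38,18,28)
river: ρ → (28,38,-28)
river: ρ → (-28,18,38)
river: ρ → (38,58,-8)
river: ρ → (-8,54,52)
river: ρ → (52,50,-10)
river: ρ → (-10,50,52)
river: ρ → (52,54,-8)
river: ρ → (-8,58,38)
river: ρ → (38,18,-28)
ρ-cycle length = 18 (tail of 0 descent steps not counted)

18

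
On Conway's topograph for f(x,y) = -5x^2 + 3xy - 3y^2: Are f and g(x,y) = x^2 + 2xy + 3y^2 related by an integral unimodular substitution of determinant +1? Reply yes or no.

D₁ = -51, D₂ = -8
discriminants differ ⇒ not SL₂(ℤ)-equivalent

no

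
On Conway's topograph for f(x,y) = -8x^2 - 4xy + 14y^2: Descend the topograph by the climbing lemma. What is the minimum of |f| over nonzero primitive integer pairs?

descent: ρ → (14,4,-8)
descent: ρ → (-8,12,10)  [lands on river]
river: ρ → (10,8,-10)
river: ρ → (-10,12,8)
river: ρ → (8,20,-2)
river: ρ → (-2,20,8)
river: ρ → (8,12,-10)
river: ρ → (-10,8,10)
river: ρ → (10,12,-8)
river: ρ → (-8,20,2)
river: ρ → (2,20,-8)
closes: descent 2, river 10
min |a| on river = 2

2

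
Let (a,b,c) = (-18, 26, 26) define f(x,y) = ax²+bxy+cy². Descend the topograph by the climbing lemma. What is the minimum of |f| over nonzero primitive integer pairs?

river: ρ → (26,26,-18)
river: ρ → (-18,46,6)
river: ρ → (6,50,-2)
river: ρ → (-2,50,6)
river: ρ → (6,46,-18)
river: ρ → (-18,26,26)
closes: descent 0, river 6
min |a| on river = 2

2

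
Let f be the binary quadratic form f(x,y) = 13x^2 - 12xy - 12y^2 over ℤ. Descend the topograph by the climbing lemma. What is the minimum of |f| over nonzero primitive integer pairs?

descent: ρ → (-12,12,13)  [lands on river]
river: ρ → (13,14,-11)
river: ρ → (-11,8,16)
river: ρ → (16,24,-3)
river: ρ → (-3,24,16)
river: ρ → (16,8,-11)
river: ρ → (-11,14,13)
river: ρ → (13,12,-12)
closes: descent 1, river 8
min |a| on river = 3

3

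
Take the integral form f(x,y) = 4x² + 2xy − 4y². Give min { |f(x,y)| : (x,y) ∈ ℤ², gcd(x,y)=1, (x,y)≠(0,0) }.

river: ρ → (-4,6,2)
river: ρ → (2,6,-4)
river: ρ → (-4,2,4)
river: ρ → (4,6,-2)
river: ρ → (-2,6,4)
river: ρ → (4,2,-4)
closes: descent 0, river 6
min |a| on river = 2

2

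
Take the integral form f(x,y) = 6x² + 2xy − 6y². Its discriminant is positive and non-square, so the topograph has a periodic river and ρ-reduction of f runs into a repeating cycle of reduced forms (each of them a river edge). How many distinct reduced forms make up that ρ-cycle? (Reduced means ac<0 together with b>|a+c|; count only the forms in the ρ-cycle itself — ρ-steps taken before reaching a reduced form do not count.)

D = 148, ⌊√D⌋ = 12
river: ρ → (-6,10,2)
river: ρ → (2,10,-6)
river: ρ → (-6,2,6)
river: ρ → (6,10,-2)
river: ρ → (-2,10,6)
river: ρ → (6,2,-6)
ρ-cycle length = 6 (tail of 0 descent steps not counted)

6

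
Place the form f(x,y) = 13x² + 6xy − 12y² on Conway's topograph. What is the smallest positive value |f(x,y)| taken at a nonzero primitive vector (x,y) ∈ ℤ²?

river: ρ → (-12,18,7)
river: ρ → (7,24,-3)
river: ρ → (-3,24,7)
river: ρ → (7,18,-12)
river: ρ → (-12,6,13)
river: ρ → (13,20,-5)
river: ρ → (-5,20,13)
river: ρ → (13,6,-12)
closes: descent 0, river 8
min |a| on river = 3

3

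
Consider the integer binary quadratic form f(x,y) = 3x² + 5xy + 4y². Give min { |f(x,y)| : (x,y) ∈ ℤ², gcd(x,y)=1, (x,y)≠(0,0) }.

translate: b→-1 (≡5 mod 6), so (3,5,4)→(3,-1,2)
flip: (3,-1,2)→(2,1,3)
reduced (well bottom): (2,1,3) with a≤c, −a<b≤a
well minimum = a = 2

2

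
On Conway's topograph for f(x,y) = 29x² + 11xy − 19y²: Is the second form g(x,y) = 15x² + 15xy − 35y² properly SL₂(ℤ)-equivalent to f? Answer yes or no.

D₁ = 2325, D₂ = 2325
river cycle of f (length 12): (-19, 27, 21), (21, 15, -25), (-25, 35, 11), (11, 31, -31), (-31, 31, 11), (11, 35, -25), (-25, 15, 21), (21, 27, -19), (-19, 11, 29), (29, 47, -1), … (2 more)
river cycle of g (length 2): (15, 45, -5), (-5, 45, 15)
cycles differ ⇒ inequivalent

no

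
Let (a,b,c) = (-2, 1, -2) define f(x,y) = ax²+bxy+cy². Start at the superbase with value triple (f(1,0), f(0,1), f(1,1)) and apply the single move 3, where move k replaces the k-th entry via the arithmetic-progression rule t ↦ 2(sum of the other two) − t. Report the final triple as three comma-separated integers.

start (-2,-2,-3) = (f(1,0),f(0,1),f(1,1))
replace slot 3: 2·((-2)+(-2)) − (-3) = -5 → (-2,-2,-5)

-2,-2,-5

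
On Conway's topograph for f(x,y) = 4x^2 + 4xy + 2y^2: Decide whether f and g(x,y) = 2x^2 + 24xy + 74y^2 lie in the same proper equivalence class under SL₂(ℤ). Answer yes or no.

D₁ = -16, D₂ = -16
f: flip: (4,4,2)→(2,-4,4)
f: translate: b→0 (≡-4 mod 4), so (2,-4,4)→(2,0,2)
f: reduced (well bottom): (2,0,2) with a≤c, −a<b≤a
g: translate: b→0 (≡24 mod 4), so (2,24,74)→(2,0,2)
g: reduced (well bottom): (2,0,2) with a≤c, −a<b≤a
reduced forms (2, 0, 2) vs (2, 0, 2) ⇒ equivalent

yes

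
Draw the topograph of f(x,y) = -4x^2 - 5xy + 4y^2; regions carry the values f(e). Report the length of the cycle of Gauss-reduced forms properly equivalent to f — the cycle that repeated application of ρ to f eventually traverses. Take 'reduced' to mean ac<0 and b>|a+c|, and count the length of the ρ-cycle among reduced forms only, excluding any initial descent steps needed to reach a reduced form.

D = 89, ⌊√D⌋ = 9
descent: ρ → (4,5,-4)  [lands on river]
river: ρ → (-4,3,5)
river: ρ → (5,7,-2)
river: ρ → (-2,9,1)
river: ρ → (1,9,-2)
river: ρ → (-2,7,5)
river: ρ → (5,3,-4)
river: ρ → (-4,5,4)
river: ρ → (4,3,-5)
river: ρ → (-5,7,2)
river: ρ → (2,9,-1)
river: ρ → (-1,9,2)
river: ρ → (2,7,-5)
river: ρ → (-5,3,4)
ρ-cycle length = 14 (tail of 1 descent step not counted)

14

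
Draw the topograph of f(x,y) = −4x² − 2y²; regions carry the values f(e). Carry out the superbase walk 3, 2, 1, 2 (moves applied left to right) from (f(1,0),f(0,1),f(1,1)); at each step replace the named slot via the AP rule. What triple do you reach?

start (-4,-2,-6) = (f(1,0),f(0,1),f(1,1))
replace slot 3: 2·((-4)+(-2)) − (-6) = -6 → (-4,-2,-6)
replace slot 2: 2·((-4)+(-6)) − (-2) = -18 → (-4,-18,-6)
replace slot 1: 2·((-18)+(-6)) − (-4) = -44 → (-44,-18,-6)
replace slot 2: 2·((-44)+(-6)) − (-18) = -82 → (-44,-82,-6)

-44,-82,-6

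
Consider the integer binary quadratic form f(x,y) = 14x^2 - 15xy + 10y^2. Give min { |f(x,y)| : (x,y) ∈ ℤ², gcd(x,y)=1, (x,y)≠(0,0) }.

translate: b→13 (≡-15 mod 28), so (14,-15,10)→(14,13,9)
flip: (14,13,9)→(9,-13,14)
translate: b→5 (≡-13 mod 18), so (9,-13,14)→(9,5,10)
reduced (well bottom): (9,5,10) with a≤c, −a<b≤a
well minimum = a = 9

9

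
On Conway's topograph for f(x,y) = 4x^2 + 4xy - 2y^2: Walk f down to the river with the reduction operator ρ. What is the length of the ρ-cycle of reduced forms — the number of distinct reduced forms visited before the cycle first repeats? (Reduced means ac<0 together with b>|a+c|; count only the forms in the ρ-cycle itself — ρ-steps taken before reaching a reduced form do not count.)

D = 48, ⌊√D⌋ = 6
river: ρ → (-2,4,4)
river: ρ → (4,4,-2)
ρ-cycle length = 2 (tail of 0 descent steps not counted)

2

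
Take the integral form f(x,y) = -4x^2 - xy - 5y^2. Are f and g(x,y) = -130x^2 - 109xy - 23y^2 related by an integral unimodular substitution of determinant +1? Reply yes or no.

D₁ = -79, D₂ = -79
f is negative-definite; reduce −f:
−f: reduced (well bottom): (4,1,5) with a≤c, −a<b≤a
flip sign back: reduced form of f is (-4,-1,-5)
g is negative-definite; reduce −g:
−g: flip: (130,109,23)→(23,-109,130)
−g: translate: b→-17 (≡-109 mod 46), so (23,-109,130)→(23,-17,4)
−g: flip: (23,-17,4)→(4,17,23)
−g: translate: b→1 (≡17 mod 8), so (4,17,23)→(4,1,5)
−g: reduced (well bottom): (4,1,5) with a≤c, −a<b≤a
flip sign back: reduced form of g is (-4,-1,-5)
reduced forms (-4, -1, -5) vs (-4, -1, -5) ⇒ equivalent

yes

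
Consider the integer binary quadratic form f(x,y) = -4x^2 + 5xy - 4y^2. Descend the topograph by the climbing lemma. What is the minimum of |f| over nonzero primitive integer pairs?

translate: b→3 (≡-5 mod 8), so (4,-5,4)→(4,3,3)
flip: (4,3,3)→(3,-3,4)
translate: b→3 (≡-3 mod 6), so (3,-3,4)→(3,3,4)
reduced (well bottom): (3,3,4) with a≤c, −a<b≤a
well minimum |f| = |-3| = 3 (negative-definite)

3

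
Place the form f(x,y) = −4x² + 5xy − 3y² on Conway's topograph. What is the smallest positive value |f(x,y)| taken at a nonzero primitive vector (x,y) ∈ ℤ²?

translate: b→3 (≡-5 mod 8), so (4,-5,3)→(4,3,2)
flip: (4,3,2)→(2,-3,4)
translate: b→1 (≡-3 mod 4), so (2,-3,4)→(2,1,3)
reduced (well bottom): (2,1,3) with a≤c, −a<b≤a
well minimum |f| = |-2| = 2 (negative-definite)

2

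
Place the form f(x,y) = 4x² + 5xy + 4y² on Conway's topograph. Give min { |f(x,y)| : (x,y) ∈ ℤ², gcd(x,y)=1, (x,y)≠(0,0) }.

translate: b→-3 (≡5 mod 8), so (4,5,4)→(4,-3,3)
flip: (4,-3,3)→(3,3,4)
reduced (well bottom): (3,3,4) with a≤c, −a<b≤a
well minimum = a = 3

3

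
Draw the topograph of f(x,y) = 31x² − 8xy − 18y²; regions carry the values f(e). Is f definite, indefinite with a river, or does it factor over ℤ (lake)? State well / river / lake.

D = b²−4ac = (-8)² − 4·31·(-18) = 2296
D > 0 non-square ⇒ indefinite ⇒ periodic river

river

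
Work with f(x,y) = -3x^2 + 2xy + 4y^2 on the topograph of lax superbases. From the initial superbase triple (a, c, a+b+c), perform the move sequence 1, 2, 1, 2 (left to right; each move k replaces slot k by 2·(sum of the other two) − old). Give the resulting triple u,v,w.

start (-3,4,3) = (f(1,0),f(0,1),f(1,1))
replace slot 1: 2·(4+3) − (-3) = 17 → (17,4,3)
replace slot 2: 2·(17+3) − 4 = 36 → (17,36,3)
replace slot 1: 2·(36+3) − 17 = 61 → (61,36,3)
replace slot 2: 2·(61+3) − 36 = 92 → (61,92,3)

61,92,3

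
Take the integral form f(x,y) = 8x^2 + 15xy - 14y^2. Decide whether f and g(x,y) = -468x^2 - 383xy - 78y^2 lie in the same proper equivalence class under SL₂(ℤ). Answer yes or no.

D₁ = 673, D₂ = 673
river cycle of f (length 58): (-14, 13, 9), (9, 23, -4), (-4, 25, 3), (3, 23, -12), (-12, 25, 1), (1, 25, -12), (-12, 23, 3), (3, 25, -4), (-4, 23, 9), (9, 13, -14), … (48 more)
river cycle of g (length 58): (-14, 13, 9), (9, 23, -4), (-4, 25, 3), (3, 23, -12), (-12, 25, 1), (1, 25, -12), (-12, 23, 3), (3, 25, -4), (-4, 23, 9), (9, 13, -14), … (48 more)
cycles coincide ⇒ equivalent

yes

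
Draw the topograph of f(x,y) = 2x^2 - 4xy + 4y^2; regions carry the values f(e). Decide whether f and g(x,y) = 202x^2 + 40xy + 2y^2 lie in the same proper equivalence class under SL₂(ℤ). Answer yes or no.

D₁ = -16, D₂ = -16
f: translate: b→0 (≡-4 mod 4), so (2,-4,4)→(2,0,2)
f: reduced (well bottom): (2,0,2) with a≤c, −a<b≤a
g: flip: (202,40,2)→(2,-40,202)
g: translate: b→0 (≡-40 mod 4), so (2,-40,202)→(2,0,2)
g: reduced (well bottom): (2,0,2) with a≤c, −a<b≤a
reduced forms (2, 0, 2) vs (2, 0, 2) ⇒ equivalent

yes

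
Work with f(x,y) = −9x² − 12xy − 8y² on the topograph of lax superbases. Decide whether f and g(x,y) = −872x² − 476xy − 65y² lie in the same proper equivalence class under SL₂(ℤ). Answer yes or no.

D₁ = -144, D₂ = -144
f is negative-definite; reduce −f:
−f: translate: b→-6 (≡12 mod 18), so (9,12,8)→(9,-6,5)
−f: flip: (9,-6,5)→(5,6,9)
−f: translate: b→-4 (≡6 mod 10), so (5,6,9)→(5,-4,8)
−f: reduced (well bottom): (5,-4,8) with a≤c, −a<b≤a
flip sign back: reduced form of f is (-5,4,-8)
g is negative-definite; reduce −g:
−g: flip: (872,476,65)→(65,-476,872)
−g: translate: b→44 (≡-476 mod 130), so (65,-476,872)→(65,44,8)
−g: flip: (65,44,8)→(8,-44,65)
−g: translate: b→4 (≡-44 mod 16), so (8,-44,65)→(8,4,5)
−g: flip: (8,4,5)→(5,-4,8)
−g: reduced (well bottom): (5,-4,8) with a≤c, −a<b≤a
flip sign back: reduced form of g is (-5,4,-8)
reduced forms (-5, 4, -8) vs (-5, 4, -8) ⇒ equivalent

yes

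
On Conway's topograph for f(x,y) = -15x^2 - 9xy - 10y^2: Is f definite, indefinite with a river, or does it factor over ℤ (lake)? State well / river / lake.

D = b²−4ac = (-9)² − 4·(-15)·(-10) = -519
D < 0 ⇒ definite ⇒ every region one sign ⇒ single well

well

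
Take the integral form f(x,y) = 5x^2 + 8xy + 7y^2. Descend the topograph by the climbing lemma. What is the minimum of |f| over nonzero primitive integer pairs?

translate: b→-2 (≡8 mod 10), so (5,8,7)→(5,-2,4)
flip: (5,-2,4)→(4,2,5)
reduced (well bottom): (4,2,5) with a≤c, −a<b≤a
well minimum = a = 4

4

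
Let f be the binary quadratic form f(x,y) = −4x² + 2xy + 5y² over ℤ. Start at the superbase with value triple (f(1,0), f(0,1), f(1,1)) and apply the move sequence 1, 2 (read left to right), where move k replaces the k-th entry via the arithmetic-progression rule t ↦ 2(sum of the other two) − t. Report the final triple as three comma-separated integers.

start (-4,5,3) = (f(1,0),f(0,1),f(1,1))
replace slot 1: 2·(5+3) − (-4) = 20 → (20,5,3)
replace slot 2: 2·(20+3) − 5 = 41 → (20,41,3)

20,41,3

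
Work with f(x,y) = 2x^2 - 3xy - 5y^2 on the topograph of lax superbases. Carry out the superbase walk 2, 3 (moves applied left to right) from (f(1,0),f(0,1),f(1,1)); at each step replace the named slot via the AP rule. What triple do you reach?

start (2,-5,-6) = (f(1,0),f(0,1),f(1,1))
replace slot 2: 2·(2+(-6)) − (-5) = -3 → (2,-3,-6)
replace slot 3: 2·(2+(-3)) − (-6) = 4 → (2,-3,4)

2,-3,4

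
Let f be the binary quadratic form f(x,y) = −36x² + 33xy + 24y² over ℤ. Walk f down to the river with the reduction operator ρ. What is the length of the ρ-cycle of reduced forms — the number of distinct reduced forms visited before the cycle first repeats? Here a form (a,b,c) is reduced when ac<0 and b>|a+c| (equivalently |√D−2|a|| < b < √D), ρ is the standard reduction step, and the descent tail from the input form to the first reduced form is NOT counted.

D = 4545, ⌊√D⌋ = 67
river: ρ → (24,63,-6)
river: ρ → (-6,57,54)
river: ρ → (54,51,-9)
river: ρ → (-9,57,36)
river: ρ → (36,15,-30)
river: ρ → (-30,45,21)
river: ρ → (21,39,-36)
river: ρ → (-36,33,24)
ρ-cycle length = 8 (tail of 0 descent steps not counted)

8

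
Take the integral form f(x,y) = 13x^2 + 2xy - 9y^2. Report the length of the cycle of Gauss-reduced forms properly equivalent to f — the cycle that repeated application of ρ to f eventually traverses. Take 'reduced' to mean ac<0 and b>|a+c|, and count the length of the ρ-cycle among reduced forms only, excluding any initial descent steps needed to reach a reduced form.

D = 472, ⌊√D⌋ = 21
descent: ρ → (-9,16,6)  [lands on river]
river: ρ → (6,20,-3)
river: ρ → (-3,16,18)
river: ρ → (18,20,-1)
river: ρ → (-1,20,18)
river: ρ → (18,16,-3)
river: ρ → (-3,20,6)
river: ρ → (6,16,-9)
river: ρ → (-9,20,2)
river: ρ → (2,20,-9)
ρ-cycle length = 10 (tail of 1 descent step not counted)

10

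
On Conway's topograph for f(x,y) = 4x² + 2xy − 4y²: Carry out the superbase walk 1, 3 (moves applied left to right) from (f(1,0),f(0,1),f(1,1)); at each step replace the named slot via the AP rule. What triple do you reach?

start (4,-4,2) = (f(1,0),f(0,1),f(1,1))
replace slot 1: 2·((-4)+2) − 4 = -8 → (-8,-4,2)
replace slot 3: 2·((-8)+(-4)) − 2 = -26 → (-8,-4,-26)

-8,-4,-26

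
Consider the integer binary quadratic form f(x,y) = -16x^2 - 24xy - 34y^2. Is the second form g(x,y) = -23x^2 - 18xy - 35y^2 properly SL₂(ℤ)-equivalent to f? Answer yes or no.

D₁ = -1600, D₂ = -2896
discriminants differ ⇒ not SL₂(ℤ)-equivalent

no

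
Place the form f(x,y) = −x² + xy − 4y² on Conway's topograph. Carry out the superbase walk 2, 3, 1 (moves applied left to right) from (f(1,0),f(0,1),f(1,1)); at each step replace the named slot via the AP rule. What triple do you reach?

start (-1,-4,-4) = (f(1,0),f(0,1),f(1,1))
replace slot 2: 2·((-1)+(-4)) − (-4) = -6 → (-1,-6,-4)
replace slot 3: 2·((-1)+(-6)) − (-4) = -10 → (-1,-6,-10)
replace slot 1: 2·((-6)+(-10)) − (-1) = -31 → (-31,-6,-10)

-31,-6,-10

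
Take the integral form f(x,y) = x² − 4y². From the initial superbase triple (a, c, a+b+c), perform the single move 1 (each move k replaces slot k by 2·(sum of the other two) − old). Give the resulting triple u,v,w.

start (1,-4,-3) = (f(1,0),f(0,1),f(1,1))
replace slot 1: 2·((-4)+(-3)) − 1 = -15 → (-15,-4,-3)

-15,-4,-3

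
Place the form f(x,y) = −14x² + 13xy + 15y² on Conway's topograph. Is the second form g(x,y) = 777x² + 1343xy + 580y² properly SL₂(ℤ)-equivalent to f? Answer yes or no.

D₁ = 1009, D₂ = 1009
river cycle of f (length 14): (15, 17, -12), (-12, 31, 1), (1, 31, -12), (-12, 17, 15), (15, 13, -14), (-14, 15, 14), (14, 13, -15), (-15, 17, 12), (12, 31, -1), (-1, 31, 12), … (4 more)
river cycle of g (length 14): (14, 15, -14), (-14, 13, 15), (15, 17, -12), (-12, 31, 1), (1, 31, -12), (-12, 17, 15), (15, 13, -14), (-14, 15, 14), (14, 13, -15), (-15, 17, 12), … (4 more)
cycles coincide ⇒ equivalent

yes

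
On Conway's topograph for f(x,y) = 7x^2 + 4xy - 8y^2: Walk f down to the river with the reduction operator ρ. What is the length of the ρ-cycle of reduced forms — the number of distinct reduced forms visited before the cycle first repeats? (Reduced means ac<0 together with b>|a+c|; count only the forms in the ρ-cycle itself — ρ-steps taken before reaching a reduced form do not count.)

D = 240, ⌊√D⌋ = 15
river: ρ → (-8,12,3)
river: ρ → (3,12,-8)
river: ρ → (-8,4,7)
river: ρ → (7,10,-5)
river: ρ → (-5,10,7)
river: ρ → (7,4,-8)
ρ-cycle length = 6 (tail of 0 descent steps not counted)

6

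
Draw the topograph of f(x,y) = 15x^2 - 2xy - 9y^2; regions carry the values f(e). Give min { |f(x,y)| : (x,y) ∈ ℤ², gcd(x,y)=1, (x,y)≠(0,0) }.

descent: ρ → (-9,20,4)  [lands on river]
river: ρ → (4,20,-9)
river: ρ → (-9,16,8)
river: ρ → (8,16,-9)
closes: descent 1, river 4
min |a| on river = 4

4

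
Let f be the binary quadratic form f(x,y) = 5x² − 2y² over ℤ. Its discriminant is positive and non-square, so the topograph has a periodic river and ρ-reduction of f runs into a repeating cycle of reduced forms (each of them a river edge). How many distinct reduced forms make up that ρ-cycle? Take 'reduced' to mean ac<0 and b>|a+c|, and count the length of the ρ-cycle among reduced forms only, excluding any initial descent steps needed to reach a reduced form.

D = 40, ⌊√D⌋ = 6
descent: ρ → (-2,4,3)  [lands on river]
river: ρ → (3,2,-3)
river: ρ → (-3,4,2)
river: ρ → (2,4,-3)
river: ρ → (-3,2,3)
river: ρ → (3,4,-2)
ρ-cycle length = 6 (tail of 1 descent step not counted)

6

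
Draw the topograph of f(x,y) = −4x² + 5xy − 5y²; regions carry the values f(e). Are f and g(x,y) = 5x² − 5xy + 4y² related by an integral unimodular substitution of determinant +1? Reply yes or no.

D₁ = -55, D₂ = -55
f is negative-definite; reduce −f:
−f: translate: b→3 (≡-5 mod 8), so (4,-5,5)→(4,3,4)
−f: reduced (well bottom): (4,3,4) with a≤c, −a<b≤a
flip sign back: reduced form of f is (-4,-3,-4)
g: translate: b→5 (≡-5 mod 10), so (5,-5,4)→(5,5,4)
g: flip: (5,5,4)→(4,-5,5)
g: translate: b→3 (≡-5 mod 8), so (4,-5,5)→(4,3,4)
g: reduced (well bottom): (4,3,4) with a≤c, −a<b≤a
reduced forms (-4, -3, -4) vs (4, 3, 4) ⇒ inequivalent

no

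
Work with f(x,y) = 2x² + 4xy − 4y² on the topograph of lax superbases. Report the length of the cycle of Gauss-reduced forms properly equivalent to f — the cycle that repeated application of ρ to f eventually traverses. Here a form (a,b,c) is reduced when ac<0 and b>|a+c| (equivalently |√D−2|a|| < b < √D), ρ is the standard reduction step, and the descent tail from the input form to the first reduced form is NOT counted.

D = 48, ⌊√D⌋ = 6
river: ρ → (-4,4,2)
river: ρ → (2,4,-4)
ρ-cycle length = 2 (tail of 0 descent steps not counted)

2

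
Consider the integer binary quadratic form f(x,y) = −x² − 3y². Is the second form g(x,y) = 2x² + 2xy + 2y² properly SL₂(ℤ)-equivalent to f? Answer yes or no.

D₁ = -12, D₂ = -12
f is negative-definite; reduce −f:
−f: reduced (well bottom): (1,0,3) with a≤c, −a<b≤a
flip sign back: reduced form of f is (-1,0,-3)
g: reduced (well bottom): (2,2,2) with a≤c, −a<b≤a
reduced forms (-1, 0, -3) vs (2, 2, 2) ⇒ inequivalent

no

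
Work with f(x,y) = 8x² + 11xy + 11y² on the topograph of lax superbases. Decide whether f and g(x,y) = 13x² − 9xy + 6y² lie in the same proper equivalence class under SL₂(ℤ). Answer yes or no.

D₁ = -231, D₂ = -231
f: translate: b→-5 (≡11 mod 16), so (8,11,11)→(8,-5,8)
f: flip: (8,-5,8)→(8,5,8)
f: reduced (well bottom): (8,5,8) with a≤c, −a<b≤a
g: flip: (13,-9,6)→(6,9,13)
g: translate: b→-3 (≡9 mod 12), so (6,9,13)→(6,-3,10)
g: reduced (well bottom): (6,-3,10) with a≤c, −a<b≤a
reduced forms (8, 5, 8) vs (6, -3, 10) ⇒ inequivalent

no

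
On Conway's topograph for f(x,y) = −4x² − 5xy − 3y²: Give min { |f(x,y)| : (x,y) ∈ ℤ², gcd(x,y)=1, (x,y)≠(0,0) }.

translate: b→-3 (≡5 mod 8), so (4,5,3)→(4,-3,2)
flip: (4,-3,2)→(2,3,4)
translate: b→-1 (≡3 mod 4), so (2,3,4)→(2,-1,3)
reduced (well bottom): (2,-1,3) with a≤c, −a<b≤a
well minimum |f| = |-2| = 2 (negative-definite)

2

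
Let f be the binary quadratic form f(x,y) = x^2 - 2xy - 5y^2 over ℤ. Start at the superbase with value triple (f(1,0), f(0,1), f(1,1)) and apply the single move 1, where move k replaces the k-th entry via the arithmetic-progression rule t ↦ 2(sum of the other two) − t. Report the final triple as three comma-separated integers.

start (1,-5,-6) = (f(1,0),f(0,1),f(1,1))
replace slot 1: 2·((-5)+(-6)) − 1 = -23 → (-23,-5,-6)

-23,-5,-6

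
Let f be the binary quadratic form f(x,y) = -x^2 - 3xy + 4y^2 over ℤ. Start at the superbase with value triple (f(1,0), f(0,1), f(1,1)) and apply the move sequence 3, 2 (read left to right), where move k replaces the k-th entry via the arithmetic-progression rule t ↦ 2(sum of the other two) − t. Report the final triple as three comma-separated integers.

start (-1,4,0) = (f(1,0),f(0,1),f(1,1))
replace slot 3: 2·((-1)+4) − 0 = 6 → (-1,4,6)
replace slot 2: 2·((-1)+6) − 4 = 6 → (-1,6,6)

-1,6,6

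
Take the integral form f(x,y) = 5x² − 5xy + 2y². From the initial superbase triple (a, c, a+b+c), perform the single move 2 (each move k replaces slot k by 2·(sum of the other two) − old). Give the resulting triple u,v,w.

start (5,2,2) = (f(1,0),f(0,1),f(1,1))
replace slot 2: 2·(5+2) − 2 = 12 → (5,12,2)

5,12,2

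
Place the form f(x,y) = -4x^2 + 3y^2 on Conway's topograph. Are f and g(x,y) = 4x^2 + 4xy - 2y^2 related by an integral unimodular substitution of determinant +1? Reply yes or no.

D₁ = 48, D₂ = 48
river cycle of f (length 2): (3, 6, -1), (-1, 6, 3)
river cycle of g (length 2): (-2, 4, 4), (4, 4, -2)
cycles differ ⇒ inequivalent

no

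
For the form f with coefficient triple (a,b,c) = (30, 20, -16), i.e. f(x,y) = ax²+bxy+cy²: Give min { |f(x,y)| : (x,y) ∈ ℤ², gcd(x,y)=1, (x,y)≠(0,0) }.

river: ρ → (-16,44,6)
river: ρ → (6,40,-30)
river: ρ → (-30,20,16)
river: ρ → (16,44,-6)
river: ρ → (-6,40,30)
river: ρ → (30,20,-16)
closes: descent 0, river 6
min |a| on river = 6

6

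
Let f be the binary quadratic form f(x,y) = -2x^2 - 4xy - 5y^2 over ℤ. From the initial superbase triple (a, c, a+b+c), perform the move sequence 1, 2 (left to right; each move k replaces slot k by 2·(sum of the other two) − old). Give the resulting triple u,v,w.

start (-2,-5,-11) = (f(1,0),f(0,1),f(1,1))
replace slot 1: 2·((-5)+(-11)) − (-2) = -30 → (-30,-5,-11)
replace slot 2: 2·((-30)+(-11)) − (-5) = -77 → (-30,-77,-11)

-30,-77,-11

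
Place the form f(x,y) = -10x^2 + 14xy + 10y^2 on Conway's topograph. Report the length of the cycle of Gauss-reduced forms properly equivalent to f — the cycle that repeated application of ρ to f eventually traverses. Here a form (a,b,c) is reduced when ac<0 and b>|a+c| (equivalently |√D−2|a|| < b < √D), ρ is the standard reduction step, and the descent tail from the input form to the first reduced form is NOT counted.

D = 596, ⌊√D⌋ = 24
river: ρ → (10,6,-14)
river: ρ → (-14,22,2)
river: ρ → (2,22,-14)
river: ρ → (-14,6,10)
river: ρ → (10,14,-10)
river: ρ → (-10,6,14)
river: ρ → (14,22,-2)
river: ρ → (-2,22,14)
river: ρ → (14,6,-10)
river: ρ → (-10,14,10)
ρ-cycle length = 10 (tail of 0 descent steps not counted)

10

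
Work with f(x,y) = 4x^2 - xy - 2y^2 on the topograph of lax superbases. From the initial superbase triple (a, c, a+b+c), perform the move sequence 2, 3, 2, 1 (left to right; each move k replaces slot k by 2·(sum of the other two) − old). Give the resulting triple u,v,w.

start (4,-2,1) = (f(1,0),f(0,1),f(1,1))
replace slot 2: 2·(4+1) − (-2) = 12 → (4,12,1)
replace slot 3: 2·(4+12) − 1 = 31 → (4,12,31)
replace slot 2: 2·(4+31) − 12 = 58 → (4,58,31)
replace slot 1: 2·(58+31) − 4 = 174 → (174,58,31)

174,58,31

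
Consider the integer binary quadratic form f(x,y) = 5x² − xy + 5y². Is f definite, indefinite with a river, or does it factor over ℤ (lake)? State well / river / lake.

D = b²−4ac = (-1)² − 4·5·5 = -99
D < 0 ⇒ definite ⇒ every region one sign ⇒ single well

well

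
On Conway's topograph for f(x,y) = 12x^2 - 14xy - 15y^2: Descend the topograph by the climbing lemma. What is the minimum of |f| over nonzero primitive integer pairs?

descent: ρ → (-15,14,12)  [lands on river]
river: ρ → (12,10,-17)
river: ρ → (-17,24,5)
river: ρ → (5,26,-12)
river: ρ → (-12,22,9)
river: ρ → (9,14,-20)
river: ρ → (-20,26,3)
river: ρ → (3,28,-11)
river: ρ → (-11,16,15)
river: ρ → (15,14,-12)
river: ρ → (-12,10,17)
river: ρ → (17,24,-5)
river: ρ → (-5,26,12)
river: ρ → (12,22,-9)
river: ρ → (-9,14,20)
river: ρ → (20,26,-3)
river: ρ → (-3,28,11)
river: ρ → (11,16,-15)
closes: descent 1, river 18
min |a| on river = 3

3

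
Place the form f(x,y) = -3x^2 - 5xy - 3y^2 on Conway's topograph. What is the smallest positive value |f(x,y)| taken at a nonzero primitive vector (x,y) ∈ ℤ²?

translate: b→-1 (≡5 mod 6), so (3,5,3)→(3,-1,1)
flip: (3,-1,1)→(1,1,3)
reduced (well bottom): (1,1,3) with a≤c, −a<b≤a
well minimum |f| = |-1| = 1 (negative-definite)

1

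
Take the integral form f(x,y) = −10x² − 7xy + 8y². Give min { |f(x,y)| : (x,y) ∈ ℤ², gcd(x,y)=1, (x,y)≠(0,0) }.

descent: ρ → (8,7,-10)  [lands on river]
river: ρ → (-10,13,5)
river: ρ → (5,17,-4)
river: ρ → (-4,15,9)
river: ρ → (9,3,-10)
river: ρ → (-10,17,2)
river: ρ → (2,19,-1)
river: ρ → (-1,19,2)
river: ρ → (2,17,-10)
river: ρ → (-10,3,9)
river: ρ → (9,15,-4)
river: ρ → (-4,17,5)
river: ρ → (5,13,-10)
river: ρ → (-10,7,8)
river: ρ → (8,9,-9)
river: ρ → (-9,9,8)
closes: descent 1, river 16
min |a| on river = 1

1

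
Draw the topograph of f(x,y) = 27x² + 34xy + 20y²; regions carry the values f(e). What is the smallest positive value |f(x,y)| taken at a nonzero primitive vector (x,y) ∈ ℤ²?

translate: b→-20 (≡34 mod 54), so (27,34,20)→(27,-20,13)
flip: (27,-20,13)→(13,20,27)
translate: b→-6 (≡20 mod 26), so (13,20,27)→(13,-6,20)
reduced (well bottom): (13,-6,20) with a≤c, −a<b≤a
well minimum = a = 13

13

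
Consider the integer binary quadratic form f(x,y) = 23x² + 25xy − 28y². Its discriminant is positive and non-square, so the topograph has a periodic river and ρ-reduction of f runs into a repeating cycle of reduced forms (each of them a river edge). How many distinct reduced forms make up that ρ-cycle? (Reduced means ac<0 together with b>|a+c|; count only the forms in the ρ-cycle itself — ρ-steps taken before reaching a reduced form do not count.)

D = 3201, ⌊√D⌋ = 56
river: ρ → (-28,31,20)
river: ρ → (20,49,-10)
river: ρ → (-10,51,15)
river: ρ → (15,39,-28)
river: ρ → (-28,17,26)
river: ρ → (26,35,-19)
river: ρ → (-19,41,20)
river: ρ → (20,39,-21)
river: ρ → (-21,45,14)
river: ρ → (14,39,-30)
river: ρ → (-30,21,23)
river: ρ → (23,25,-28)
ρ-cycle length = 12 (tail of 0 descent steps not counted)

12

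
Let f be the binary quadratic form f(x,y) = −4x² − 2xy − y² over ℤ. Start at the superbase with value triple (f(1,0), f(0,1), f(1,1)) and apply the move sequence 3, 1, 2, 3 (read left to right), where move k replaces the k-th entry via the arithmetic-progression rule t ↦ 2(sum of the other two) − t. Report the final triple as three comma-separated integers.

start (-4,-1,-7) = (f(1,0),f(0,1),f(1,1))
replace slot 3: 2·((-4)+(-1)) − (-7) = -3 → (-4,-1,-3)
replace slot 1: 2·((-1)+(-3)) − (-4) = -4 → (-4,-1,-3)
replace slot 2: 2·((-4)+(-3)) − (-1) = -13 → (-4,-13,-3)
replace slot 3: 2·((-4)+(-13)) − (-3) = -31 → (-4,-13,-31)

-4,-13,-31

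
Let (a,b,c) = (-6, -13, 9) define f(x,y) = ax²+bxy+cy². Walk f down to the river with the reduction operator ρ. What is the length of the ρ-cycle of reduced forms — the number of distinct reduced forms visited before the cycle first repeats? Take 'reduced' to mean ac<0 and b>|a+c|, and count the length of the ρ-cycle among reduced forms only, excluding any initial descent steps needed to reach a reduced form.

D = 385, ⌊√D⌋ = 19
descent: ρ → (9,13,-6)  [lands on river]
river: ρ → (-6,11,11)
river: ρ → (11,11,-6)
river: ρ → (-6,13,9)
river: ρ → (9,5,-10)
river: ρ → (-10,15,4)
river: ρ → (4,17,-6)
river: ρ → (-6,19,1)
river: ρ → (1,19,-6)
river: ρ → (-6,17,4)
river: ρ → (4,15,-10)
river: ρ → (-10,5,9)
ρ-cycle length = 12 (tail of 1 descent step not counted)

12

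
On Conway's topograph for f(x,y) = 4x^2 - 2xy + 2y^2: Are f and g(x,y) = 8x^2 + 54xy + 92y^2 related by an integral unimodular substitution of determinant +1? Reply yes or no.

D₁ = -28, D₂ = -28
f: flip: (4,-2,2)→(2,2,4)
f: reduced (well bottom): (2,2,4) with a≤c, −a<b≤a
g: translate: b→6 (≡54 mod 16), so (8,54,92)→(8,6,2)
g: flip: (8,6,2)→(2,-6,8)
g: translate: b→2 (≡-6 mod 4), so (2,-6,8)→(2,2,4)
g: reduced (well bottom): (2,2,4) with a≤c, −a<b≤a
reduced forms (2, 2, 4) vs (2, 2, 4) ⇒ equivalent

yes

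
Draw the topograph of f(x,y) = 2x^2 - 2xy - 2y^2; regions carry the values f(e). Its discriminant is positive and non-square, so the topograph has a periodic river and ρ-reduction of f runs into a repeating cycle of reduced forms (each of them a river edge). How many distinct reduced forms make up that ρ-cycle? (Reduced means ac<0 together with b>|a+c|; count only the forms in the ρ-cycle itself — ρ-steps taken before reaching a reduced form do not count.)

D = 20, ⌊√D⌋ = 4
descent: ρ → (-2,2,2)  [lands on river]
river: ρ → (2,2,-2)
ρ-cycle length = 2 (tail of 1 descent step not counted)

2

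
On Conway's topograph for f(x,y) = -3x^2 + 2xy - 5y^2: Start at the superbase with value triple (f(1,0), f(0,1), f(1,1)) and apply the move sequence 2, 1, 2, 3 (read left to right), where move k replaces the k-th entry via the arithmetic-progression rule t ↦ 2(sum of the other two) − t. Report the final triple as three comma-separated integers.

start (-3,-5,-6) = (f(1,0),f(0,1),f(1,1))
replace slot 2: 2·((-3)+(-6)) − (-5) = -13 → (-3,-13,-6)
replace slot 1: 2·((-13)+(-6)) − (-3) = -35 → (-35,-13,-6)
replace slot 2: 2·((-35)+(-6)) − (-13) = -69 → (-35,-69,-6)
replace slot 3: 2·((-35)+(-69)) − (-6) = -202 → (-35,-69,-202)

-35,-69,-202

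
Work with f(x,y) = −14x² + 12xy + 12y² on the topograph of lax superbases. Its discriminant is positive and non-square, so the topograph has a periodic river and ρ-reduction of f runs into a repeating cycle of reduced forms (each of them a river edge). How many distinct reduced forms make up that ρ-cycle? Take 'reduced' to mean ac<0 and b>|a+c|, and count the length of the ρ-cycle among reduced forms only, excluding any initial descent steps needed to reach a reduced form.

D = 816, ⌊√D⌋ = 28
river: ρ → (12,12,-14)
river: ρ → (-14,16,10)
river: ρ → (10,24,-6)
river: ρ → (-6,24,10)
river: ρ → (10,16,-14)
river: ρ → (-14,12,12)
ρ-cycle length = 6 (tail of 0 descent steps not counted)

6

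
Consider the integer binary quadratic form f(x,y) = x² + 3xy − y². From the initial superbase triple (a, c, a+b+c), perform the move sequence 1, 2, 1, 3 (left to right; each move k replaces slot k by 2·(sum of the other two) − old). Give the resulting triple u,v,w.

start (1,-1,3) = (f(1,0),f(0,1),f(1,1))
replace slot 1: 2·((-1)+3) − 1 = 3 → (3,-1,3)
replace slot 2: 2·(3+3) − (-1) = 13 → (3,13,3)
replace slot 1: 2·(13+3) − 3 = 29 → (29,13,3)
replace slot 3: 2·(29+13) − 3 = 81 → (29,13,81)

29,13,81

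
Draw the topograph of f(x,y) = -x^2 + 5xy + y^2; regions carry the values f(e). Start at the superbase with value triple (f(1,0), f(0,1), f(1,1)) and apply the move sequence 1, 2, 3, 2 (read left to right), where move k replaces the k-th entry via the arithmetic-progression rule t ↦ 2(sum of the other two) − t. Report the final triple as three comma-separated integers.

start (-1,1,5) = (f(1,0),f(0,1),f(1,1))
replace slot 1: 2·(1+5) − (-1) = 13 → (13,1,5)
replace slot 2: 2·(13+5) − 1 = 35 → (13,35,5)
replace slot 3: 2·(13+35) − 5 = 91 → (13,35,91)
replace slot 2: 2·(13+91) − 35 = 173 → (13,173,91)

13,173,91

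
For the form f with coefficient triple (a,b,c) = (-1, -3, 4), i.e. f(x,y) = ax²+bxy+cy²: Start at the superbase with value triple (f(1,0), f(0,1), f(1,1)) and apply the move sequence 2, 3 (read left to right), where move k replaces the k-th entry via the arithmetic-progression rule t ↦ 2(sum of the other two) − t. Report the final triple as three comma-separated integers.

start (-1,4,0) = (f(1,0),f(0,1),f(1,1))
replace slot 2: 2·((-1)+0) − 4 = -6 → (-1,-6,0)
replace slot 3: 2·((-1)+(-6)) − 0 = -14 → (-1,-6,-14)

-1,-6,-14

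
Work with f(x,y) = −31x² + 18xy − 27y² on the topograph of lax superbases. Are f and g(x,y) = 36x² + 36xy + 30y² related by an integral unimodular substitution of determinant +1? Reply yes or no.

D₁ = -3024, D₂ = -3024
f is negative-definite; reduce −f:
−f: flip: (31,-18,27)→(27,18,31)
−f: reduced (well bottom): (27,18,31) with a≤c, −a<b≤a
flip sign back: reduced form of f is (-27,-18,-31)
g: flip: (36,36,30)→(30,-36,36)
g: translate: b→24 (≡-36 mod 60), so (30,-36,36)→(30,24,30)
g: reduced (well bottom): (30,24,30) with a≤c, −a<b≤a
reduced forms (-27, -18, -31) vs (30, 24, 30) ⇒ inequivalent

no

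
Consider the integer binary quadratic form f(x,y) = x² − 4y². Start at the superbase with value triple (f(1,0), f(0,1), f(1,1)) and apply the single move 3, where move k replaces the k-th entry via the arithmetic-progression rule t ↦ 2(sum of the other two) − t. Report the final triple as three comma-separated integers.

start (1,-4,-3) = (f(1,0),f(0,1),f(1,1))
replace slot 3: 2·(1+(-4)) − (-3) = -3 → (1,-4,-3)

1,-4,-3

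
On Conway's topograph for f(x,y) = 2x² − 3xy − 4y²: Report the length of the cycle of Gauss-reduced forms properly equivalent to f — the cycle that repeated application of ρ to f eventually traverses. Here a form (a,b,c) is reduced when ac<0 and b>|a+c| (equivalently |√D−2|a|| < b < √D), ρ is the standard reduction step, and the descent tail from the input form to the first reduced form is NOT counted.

D = 41, ⌊√D⌋ = 6
descent: ρ → (-4,3,2)  [lands on river]
river: ρ → (2,5,-2)
river: ρ → (-2,3,4)
river: ρ → (4,5,-1)
river: ρ → (-1,5,4)
river: ρ → (4,3,-2)
river: ρ → (-2,5,2)
river: ρ → (2,3,-4)
river: ρ → (-4,5,1)
river: ρ → (1,5,-4)
ρ-cycle length = 10 (tail of 1 descent step not counted)

10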